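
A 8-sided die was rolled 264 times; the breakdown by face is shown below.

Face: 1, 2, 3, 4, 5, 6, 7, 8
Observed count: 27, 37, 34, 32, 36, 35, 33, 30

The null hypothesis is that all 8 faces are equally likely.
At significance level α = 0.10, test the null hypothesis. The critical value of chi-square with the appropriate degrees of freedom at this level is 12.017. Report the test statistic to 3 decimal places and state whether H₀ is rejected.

Expected count for each of the 8 categories: 264/8 = 33.
1: (27 − 33)²/33 = 36/33 = 1.0909
2: (37 − 33)²/33 = 16/33 = 0.4848
3: (34 − 33)²/33 = 1/33 = 0.0303
4: (32 − 33)²/33 = 1/33 = 0.0303
5: (36 − 33)²/33 = 9/33 = 0.2727
6: (35 − 33)²/33 = 4/33 = 0.1212
7: (33 − 33)²/33 = 0/33 = 0.0000
8: (30 − 33)²/33 = 9/33 = 0.2727
Sum = 2.303
df = 7. Since 2.303 < 12.017, we do not reject H₀.

2.303; do not reject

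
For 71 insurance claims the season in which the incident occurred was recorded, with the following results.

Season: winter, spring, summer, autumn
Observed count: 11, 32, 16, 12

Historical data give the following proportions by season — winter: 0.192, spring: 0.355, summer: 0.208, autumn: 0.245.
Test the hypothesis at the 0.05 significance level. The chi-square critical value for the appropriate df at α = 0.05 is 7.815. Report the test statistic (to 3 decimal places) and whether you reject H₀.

4.116; do not reject

Expected counts E_i = n·p_i: 71×0.192 = 13.632, 71×0.355 = 25.205, 71×0.208 = 14.768, 71×0.245 = 17.395.
cat         O        E   (O−E)²/E
winter     11   13.632     0.5082
spring     32   25.205     1.8319
summer     16   14.768     0.1028
autumn     12   17.395     1.6732
Sum = 4.116
df = 3. Since 4.116 < 7.815, we do not reject H₀.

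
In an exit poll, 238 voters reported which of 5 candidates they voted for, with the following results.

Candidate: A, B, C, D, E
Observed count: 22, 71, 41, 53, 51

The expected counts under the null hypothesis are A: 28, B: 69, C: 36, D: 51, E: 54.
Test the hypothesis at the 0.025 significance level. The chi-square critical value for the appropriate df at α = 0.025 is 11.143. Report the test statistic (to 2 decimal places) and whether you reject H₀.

2.28; do not reject

cat         O        E   (O−E)²/E
A          22       28      1.286
B          71       69      0.058
C          41       36      0.694
D          53       51      0.078
E          51       54      0.167
Sum = 2.28
df = 4. Since 2.28 < 11.143, we do not reject H₀.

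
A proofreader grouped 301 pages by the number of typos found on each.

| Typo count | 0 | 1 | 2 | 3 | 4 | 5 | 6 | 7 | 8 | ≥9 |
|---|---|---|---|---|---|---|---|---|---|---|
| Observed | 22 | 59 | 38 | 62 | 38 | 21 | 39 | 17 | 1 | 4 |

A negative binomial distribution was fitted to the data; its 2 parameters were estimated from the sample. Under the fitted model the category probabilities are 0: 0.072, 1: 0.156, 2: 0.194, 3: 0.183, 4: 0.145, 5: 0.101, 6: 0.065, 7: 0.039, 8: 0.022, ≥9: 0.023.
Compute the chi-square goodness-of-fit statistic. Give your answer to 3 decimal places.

42.393

Expected counts E_i = n·p_i: 301×0.072 = 21.672, 301×0.156 = 46.956, 301×0.194 = 58.394, 301×0.183 = 55.083, 301×0.145 = 43.645, 301×0.101 = 30.401, 301×0.065 = 19.565, 301×0.039 = 11.739, 301×0.022 = 6.622, 301×0.023 = 6.923.
χ² = (22−21.672)²/21.672 + (59−46.956)²/46.956 + (38−58.394)²/58.394 + (62−55.083)²/55.083 + (38−43.645)²/43.645 + (21−30.401)²/30.401 + (39−19.565)²/19.565 + (17−11.739)²/11.739 + (1−6.622)²/6.622 + (4−6.923)²/6.923
   = 0.0050 + 3.0892 + 7.1226 + 0.8686 + 0.7301 + 2.9071 + 19.3059 + 2.3578 + 4.7730 + 1.2341
Sum = 42.393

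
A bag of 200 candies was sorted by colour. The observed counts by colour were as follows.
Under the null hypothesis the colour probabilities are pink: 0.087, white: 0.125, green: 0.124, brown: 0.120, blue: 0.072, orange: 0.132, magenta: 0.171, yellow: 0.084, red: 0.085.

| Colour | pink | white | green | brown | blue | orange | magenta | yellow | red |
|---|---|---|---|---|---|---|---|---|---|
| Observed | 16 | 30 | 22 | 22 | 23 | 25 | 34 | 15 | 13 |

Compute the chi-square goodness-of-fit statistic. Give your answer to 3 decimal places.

Expected counts E_i = n·p_i: 200×0.087 = 17.4, 200×0.125 = 25, 200×0.124 = 24.8, 200×0.120 = 24, 200×0.072 = 14.4, 200×0.132 = 26.4, 200×0.171 = 34.2, 200×0.084 = 16.8, 200×0.085 = 17.
cat          O        E   (O−E)²/E
pink        16     17.4     0.1126
white       30       25     1.0000
green       22     24.8     0.3161
brown       22       24     0.1667
blue        23     14.4     5.1361
orange      25     26.4     0.0742
magenta     34     34.2     0.0012
yellow      15     16.8     0.1929
red         13       17     0.9412
Sum = 7.941

7.941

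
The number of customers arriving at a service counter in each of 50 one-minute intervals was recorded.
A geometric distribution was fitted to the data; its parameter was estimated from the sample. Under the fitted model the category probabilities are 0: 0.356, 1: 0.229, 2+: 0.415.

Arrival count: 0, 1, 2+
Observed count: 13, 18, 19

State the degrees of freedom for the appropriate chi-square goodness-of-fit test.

1

There are k = 3 categories and 1 parameter estimated from the data, so df = 3 − 1 − 1 = 1.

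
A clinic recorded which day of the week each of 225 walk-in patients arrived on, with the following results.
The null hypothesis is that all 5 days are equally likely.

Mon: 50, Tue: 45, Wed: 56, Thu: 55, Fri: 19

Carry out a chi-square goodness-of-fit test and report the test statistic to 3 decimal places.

20.489

Expected count for each of the 5 categories: 225/5 = 45.
Mon: (50 − 45)²/45 = 25/45 = 0.5556
Tue: (45 − 45)²/45 = 0/45 = 0.0000
Wed: (56 − 45)²/45 = 121/45 = 2.6889
Thu: (55 − 45)²/45 = 100/45 = 2.2222
Fri: (19 − 45)²/45 = 676/45 = 15.0222
Sum = 20.489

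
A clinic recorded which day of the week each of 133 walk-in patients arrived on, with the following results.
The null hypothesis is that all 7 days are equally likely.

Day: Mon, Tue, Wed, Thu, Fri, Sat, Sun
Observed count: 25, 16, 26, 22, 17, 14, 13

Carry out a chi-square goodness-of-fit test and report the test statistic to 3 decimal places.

8.842

Under H₀ each category has probability 1/7, so each expected count is 133/7 = 19.
cat         O        E   (O−E)²/E
Mon        25       19     1.8947
Tue        16       19     0.4737
Wed        26       19     2.5789
Thu        22       19     0.4737
Fri        17       19     0.2105
Sat        14       19     1.3158
Sun        13       19     1.8947
Sum = 8.842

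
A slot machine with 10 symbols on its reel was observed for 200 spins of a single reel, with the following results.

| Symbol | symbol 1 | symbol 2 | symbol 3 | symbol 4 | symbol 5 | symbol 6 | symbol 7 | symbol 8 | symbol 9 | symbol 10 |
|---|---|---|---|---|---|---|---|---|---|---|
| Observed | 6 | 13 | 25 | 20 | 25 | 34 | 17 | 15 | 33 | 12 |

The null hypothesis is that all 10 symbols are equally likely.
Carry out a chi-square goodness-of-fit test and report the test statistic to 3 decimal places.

Under H₀ each category has probability 1/10, so each expected count is 200/10 = 20.
symbol 1: (6 − 20)²/20 = 196/20 = 9.8000
symbol 2: (13 − 20)²/20 = 49/20 = 2.4500
symbol 3: (25 − 20)²/20 = 25/20 = 1.2500
symbol 4: (20 − 20)²/20 = 0/20 = 0.0000
symbol 5: (25 − 20)²/20 = 25/20 = 1.2500
symbol 6: (34 − 20)²/20 = 196/20 = 9.8000
symbol 7: (17 − 20)²/20 = 9/20 = 0.4500
symbol 8: (15 − 20)²/20 = 25/20 = 1.2500
symbol 9: (33 − 20)²/20 = 169/20 = 8.4500
symbol 10: (12 − 20)²/20 = 64/20 = 3.2000
Sum = 37.900

37.900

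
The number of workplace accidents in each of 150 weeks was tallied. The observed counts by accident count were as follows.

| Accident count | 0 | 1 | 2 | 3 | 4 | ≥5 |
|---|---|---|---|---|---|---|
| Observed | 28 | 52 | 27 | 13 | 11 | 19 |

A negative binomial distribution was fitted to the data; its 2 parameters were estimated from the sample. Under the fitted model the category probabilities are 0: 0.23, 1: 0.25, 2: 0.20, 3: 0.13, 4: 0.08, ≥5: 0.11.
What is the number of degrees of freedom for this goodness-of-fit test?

3

There are k = 6 categories and 2 parameters estimated from the data, so df = 6 − 1 − 2 = 3.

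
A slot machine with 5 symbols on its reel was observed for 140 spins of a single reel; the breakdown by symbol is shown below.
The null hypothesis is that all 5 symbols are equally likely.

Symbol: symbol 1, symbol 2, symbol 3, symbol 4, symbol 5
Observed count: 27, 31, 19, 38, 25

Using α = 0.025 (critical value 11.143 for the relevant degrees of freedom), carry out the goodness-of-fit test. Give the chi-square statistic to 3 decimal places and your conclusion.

Expected count for each of the 5 categories: 140/5 = 28.
symbol 1: (27 − 28)²/28 = 1/28 = 0.0357
symbol 2: (31 − 28)²/28 = 9/28 = 0.3214
symbol 3: (19 − 28)²/28 = 81/28 = 2.8929
symbol 4: (38 − 28)²/28 = 100/28 = 3.5714
symbol 5: (25 − 28)²/28 = 9/28 = 0.3214
Sum = 7.143
df = 4. Since 7.143 < 11.143, we do not reject H₀.

7.143; do not reject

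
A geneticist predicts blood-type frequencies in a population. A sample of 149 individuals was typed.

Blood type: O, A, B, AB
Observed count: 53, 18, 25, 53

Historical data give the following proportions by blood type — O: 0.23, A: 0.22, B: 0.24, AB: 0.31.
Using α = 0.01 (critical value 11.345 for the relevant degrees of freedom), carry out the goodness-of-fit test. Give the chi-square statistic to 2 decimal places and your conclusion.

21.14; reject

Expected counts E_i = n·p_i: 149×0.23 = 34.27, 149×0.22 = 32.78, 149×0.24 = 35.76, 149×0.31 = 46.19.
O: (53 − 34.27)²/34.27 = 350.8129/34.27 = 10.237
A: (18 − 32.78)²/32.78 = 218.4484/32.78 = 6.664
B: (25 − 35.76)²/35.76 = 115.7776/35.76 = 3.238
AB: (53 − 46.19)²/46.19 = 46.3761/46.19 = 1.004
Sum = 21.14
df = 3. Since 21.14 > 11.345, we reject H₀.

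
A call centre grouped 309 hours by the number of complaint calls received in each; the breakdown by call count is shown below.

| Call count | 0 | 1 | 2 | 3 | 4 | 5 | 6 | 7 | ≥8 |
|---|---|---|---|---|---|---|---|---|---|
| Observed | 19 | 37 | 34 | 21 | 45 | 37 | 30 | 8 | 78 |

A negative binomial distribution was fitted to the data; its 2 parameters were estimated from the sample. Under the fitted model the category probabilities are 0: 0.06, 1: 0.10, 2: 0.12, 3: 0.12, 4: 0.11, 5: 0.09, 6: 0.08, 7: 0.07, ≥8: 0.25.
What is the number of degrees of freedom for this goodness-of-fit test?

There are k = 9 categories and 2 parameters estimated from the data, so df = 9 − 1 − 2 = 6.

6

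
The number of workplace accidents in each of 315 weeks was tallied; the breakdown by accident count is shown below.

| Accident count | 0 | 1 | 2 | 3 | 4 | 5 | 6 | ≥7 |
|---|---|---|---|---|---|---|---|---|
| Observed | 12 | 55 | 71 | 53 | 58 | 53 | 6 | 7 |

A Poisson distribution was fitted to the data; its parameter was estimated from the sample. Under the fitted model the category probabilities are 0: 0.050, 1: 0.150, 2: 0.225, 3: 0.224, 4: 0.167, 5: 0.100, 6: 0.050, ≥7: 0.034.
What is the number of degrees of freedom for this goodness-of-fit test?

6

There are k = 8 categories and 1 parameter estimated from the data, so df = 8 − 1 − 1 = 6.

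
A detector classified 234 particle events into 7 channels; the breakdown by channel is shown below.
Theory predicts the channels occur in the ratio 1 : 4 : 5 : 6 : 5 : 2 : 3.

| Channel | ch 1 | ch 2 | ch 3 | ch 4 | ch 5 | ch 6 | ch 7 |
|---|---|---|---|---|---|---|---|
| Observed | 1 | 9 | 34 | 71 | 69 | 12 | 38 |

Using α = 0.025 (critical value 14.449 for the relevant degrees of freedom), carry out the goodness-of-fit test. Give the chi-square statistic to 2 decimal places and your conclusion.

Ratio total = 26. Expected counts: 234×1/26 = 9, 234×4/26 = 36, 234×5/26 = 45, 234×6/26 = 54, 234×5/26 = 45, 234×2/26 = 18, 234×3/26 = 27.
χ² = (1−9)²/9 + (9−36)²/36 + (34−45)²/45 + (71−54)²/54 + (69−45)²/45 + (12−18)²/18 + (38−27)²/27
   = 7.111 + 20.250 + 2.689 + 5.352 + 12.800 + 2.000 + 4.481
Sum = 54.68
df = 6. Since 54.68 > 14.449, we reject H₀.

54.68; reject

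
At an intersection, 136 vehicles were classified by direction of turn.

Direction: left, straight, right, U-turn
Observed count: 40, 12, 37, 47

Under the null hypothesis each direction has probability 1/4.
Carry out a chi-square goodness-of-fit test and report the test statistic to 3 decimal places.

Under H₀ each category has probability 1/4, so each expected count is 136/4 = 34.
cat           O        E   (O−E)²/E
left         40       34     1.0588
straight     12       34    14.2353
right        37       34     0.2647
U-turn       47       34     4.9706
Sum = 20.529

20.529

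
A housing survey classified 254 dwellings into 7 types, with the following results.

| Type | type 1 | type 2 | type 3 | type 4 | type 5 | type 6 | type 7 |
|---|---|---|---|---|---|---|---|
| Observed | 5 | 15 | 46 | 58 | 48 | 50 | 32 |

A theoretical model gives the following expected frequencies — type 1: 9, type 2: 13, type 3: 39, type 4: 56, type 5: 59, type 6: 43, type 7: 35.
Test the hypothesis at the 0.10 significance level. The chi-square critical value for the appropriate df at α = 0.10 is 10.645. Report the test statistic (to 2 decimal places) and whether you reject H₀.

6.86; do not reject

χ² = (5−9)²/9 + (15−13)²/13 + (46−39)²/39 + (58−56)²/56 + (48−59)²/59 + (50−43)²/43 + (32−35)²/35
   = 1.778 + 0.308 + 1.256 + 0.071 + 2.051 + 1.140 + 0.257
Sum = 6.86
df = 6. Since 6.86 < 10.645, we do not reject H₀.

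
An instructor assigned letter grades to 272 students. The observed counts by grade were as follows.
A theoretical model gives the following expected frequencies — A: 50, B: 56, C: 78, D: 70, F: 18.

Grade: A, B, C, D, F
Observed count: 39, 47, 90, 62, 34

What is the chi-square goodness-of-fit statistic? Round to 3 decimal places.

20.849

cat         O        E   (O−E)²/E
A          39       50     2.4200
B          47       56     1.4464
C          90       78     1.8462
D          62       70     0.9143
F          34       18    14.2222
Sum = 20.849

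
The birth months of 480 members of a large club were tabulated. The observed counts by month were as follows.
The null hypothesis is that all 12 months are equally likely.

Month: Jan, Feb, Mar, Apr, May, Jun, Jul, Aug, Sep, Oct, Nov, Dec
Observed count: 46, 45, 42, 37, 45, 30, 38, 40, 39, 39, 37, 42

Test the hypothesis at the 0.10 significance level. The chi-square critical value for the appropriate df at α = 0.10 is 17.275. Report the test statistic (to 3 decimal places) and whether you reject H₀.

5.450; do not reject

Under H₀ each category has probability 1/12, so each expected count is 480/12 = 40.
Jan: (46 − 40)²/40 = 36/40 = 0.9000
Feb: (45 − 40)²/40 = 25/40 = 0.6250
Mar: (42 − 40)²/40 = 4/40 = 0.1000
Apr: (37 − 40)²/40 = 9/40 = 0.2250
May: (45 − 40)²/40 = 25/40 = 0.6250
Jun: (30 − 40)²/40 = 100/40 = 2.5000
Jul: (38 − 40)²/40 = 4/40 = 0.1000
Aug: (40 − 40)²/40 = 0/40 = 0.0000
Sep: (39 − 40)²/40 = 1/40 = 0.0250
Oct: (39 − 40)²/40 = 1/40 = 0.0250
Nov: (37 − 40)²/40 = 9/40 = 0.2250
Dec: (42 − 40)²/40 = 4/40 = 0.1000
Sum = 5.450
df = 11. Since 5.450 < 17.275, we do not reject H₀.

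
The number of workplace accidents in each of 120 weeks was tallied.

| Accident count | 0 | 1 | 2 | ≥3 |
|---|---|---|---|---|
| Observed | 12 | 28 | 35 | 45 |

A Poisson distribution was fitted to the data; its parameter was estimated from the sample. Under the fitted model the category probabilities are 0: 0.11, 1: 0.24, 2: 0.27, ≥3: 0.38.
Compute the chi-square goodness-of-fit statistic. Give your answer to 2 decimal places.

Expected counts E_i = n·p_i: 120×0.11 = 13.2, 120×0.24 = 28.8, 120×0.27 = 32.4, 120×0.38 = 45.6.
cat         O        E   (O−E)²/E
0          12     13.2      0.109
1          28     28.8      0.022
2          35     32.4      0.209
≥3         45     45.6      0.008
Sum = 0.35

0.35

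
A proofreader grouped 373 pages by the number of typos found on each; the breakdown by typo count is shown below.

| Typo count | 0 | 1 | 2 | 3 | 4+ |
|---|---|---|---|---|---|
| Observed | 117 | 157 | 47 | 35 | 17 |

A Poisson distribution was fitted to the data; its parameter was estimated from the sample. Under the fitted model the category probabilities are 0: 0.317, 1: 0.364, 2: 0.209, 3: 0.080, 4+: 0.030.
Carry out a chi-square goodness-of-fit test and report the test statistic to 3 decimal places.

19.534

Expected counts E_i = n·p_i: 373×0.317 = 118.241, 373×0.364 = 135.772, 373×0.209 = 77.957, 373×0.080 = 29.84, 373×0.030 = 11.19.
cat         O        E   (O−E)²/E
0         117  118.241     0.0130
1         157  135.772     3.3190
2          47   77.957    12.2931
3          35    29.84     0.8923
4+         17    11.19     3.0166
Sum = 19.534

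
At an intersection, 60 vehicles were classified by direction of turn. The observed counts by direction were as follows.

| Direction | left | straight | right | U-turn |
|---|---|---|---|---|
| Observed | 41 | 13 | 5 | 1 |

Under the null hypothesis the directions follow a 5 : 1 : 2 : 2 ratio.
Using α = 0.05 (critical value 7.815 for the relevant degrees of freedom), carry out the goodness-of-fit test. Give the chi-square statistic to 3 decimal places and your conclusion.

Ratio total = 10. Expected counts: 60×5/10 = 30, 60×1/10 = 6, 60×2/10 = 12, 60×2/10 = 12.
χ² = (41−30)²/30 + (13−6)²/6 + (5−12)²/12 + (1−12)²/12
   = 4.0333 + 8.1667 + 4.0833 + 10.0833
Sum = 26.367
df = 3. Since 26.367 > 7.815, we reject H₀.

26.367; reject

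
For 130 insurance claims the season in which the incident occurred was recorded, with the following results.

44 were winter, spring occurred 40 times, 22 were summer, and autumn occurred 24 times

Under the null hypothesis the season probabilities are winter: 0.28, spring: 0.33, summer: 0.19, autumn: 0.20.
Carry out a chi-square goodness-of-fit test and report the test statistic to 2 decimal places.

Expected counts E_i = n·p_i: 130×0.28 = 36.4, 130×0.33 = 42.9, 130×0.19 = 24.7, 130×0.20 = 26.
χ² = (44−36.4)²/36.4 + (40−42.9)²/42.9 + (22−24.7)²/24.7 + (24−26)²/26
   = 1.587 + 0.196 + 0.295 + 0.154
Sum = 2.23

2.23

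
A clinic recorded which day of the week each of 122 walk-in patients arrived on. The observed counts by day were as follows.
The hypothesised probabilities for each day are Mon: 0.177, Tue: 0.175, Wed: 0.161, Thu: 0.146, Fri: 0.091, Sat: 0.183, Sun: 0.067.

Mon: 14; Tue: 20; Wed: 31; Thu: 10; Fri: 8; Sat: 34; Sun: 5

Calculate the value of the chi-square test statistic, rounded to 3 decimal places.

Expected counts E_i = n·p_i: 122×0.177 = 21.594, 122×0.175 = 21.35, 122×0.161 = 19.642, 122×0.146 = 17.812, 122×0.091 = 11.102, 122×0.183 = 22.326, 122×0.067 = 8.174.
χ² = (14−21.594)²/21.594 + (20−21.35)²/21.35 + (31−19.642)²/19.642 + (10−17.812)²/17.812 + (8−11.102)²/11.102 + (34−22.326)²/22.326 + (5−8.174)²/8.174
   = 2.6706 + 0.0854 + 6.5678 + 3.4262 + 0.8667 + 6.1042 + 1.2325
Sum = 20.953

20.953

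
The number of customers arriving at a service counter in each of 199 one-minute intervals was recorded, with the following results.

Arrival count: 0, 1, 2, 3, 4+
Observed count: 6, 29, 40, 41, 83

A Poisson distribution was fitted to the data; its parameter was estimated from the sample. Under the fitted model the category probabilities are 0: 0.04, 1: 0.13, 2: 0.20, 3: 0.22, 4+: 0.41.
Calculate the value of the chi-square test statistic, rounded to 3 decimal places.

Expected counts E_i = n·p_i: 199×0.04 = 7.96, 199×0.13 = 25.87, 199×0.20 = 39.8, 199×0.22 = 43.78, 199×0.41 = 81.59.
0: (6 − 7.96)²/7.96 = 3.8416/7.96 = 0.4826
1: (29 − 25.87)²/25.87 = 9.7969/25.87 = 0.3787
2: (40 − 39.8)²/39.8 = 0.04/39.8 = 0.0010
3: (41 − 43.78)²/43.78 = 7.7284/43.78 = 0.1765
4+: (83 − 81.59)²/81.59 = 1.9881/81.59 = 0.0244
Sum = 1.063

1.063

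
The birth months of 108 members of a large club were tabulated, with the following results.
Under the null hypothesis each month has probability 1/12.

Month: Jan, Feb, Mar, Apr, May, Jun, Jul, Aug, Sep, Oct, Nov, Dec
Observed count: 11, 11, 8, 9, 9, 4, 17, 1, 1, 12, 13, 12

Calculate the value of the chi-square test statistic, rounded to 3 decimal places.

28.889

Under H₀ each category has probability 1/12, so each expected count is 108/12 = 9.
cat         O        E   (O−E)²/E
Jan        11        9     0.4444
Feb        11        9     0.4444
Mar         8        9     0.1111
Apr         9        9     0.0000
May         9        9     0.0000
Jun         4        9     2.7778
Jul        17        9     7.1111
Aug         1        9     7.1111
Sep         1        9     7.1111
Oct        12        9     1.0000
Nov        13        9     1.7778
Dec        12        9     1.0000
Sum = 28.889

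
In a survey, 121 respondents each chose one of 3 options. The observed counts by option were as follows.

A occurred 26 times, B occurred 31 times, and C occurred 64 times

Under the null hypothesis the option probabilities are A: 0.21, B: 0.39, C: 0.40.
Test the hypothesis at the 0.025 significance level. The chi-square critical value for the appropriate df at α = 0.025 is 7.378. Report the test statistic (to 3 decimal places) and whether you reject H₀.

Expected counts E_i = n·p_i: 121×0.21 = 25.41, 121×0.39 = 47.19, 121×0.40 = 48.4.
A: (26 − 25.41)²/25.41 = 0.3481/25.41 = 0.0137
B: (31 − 47.19)²/47.19 = 262.1161/47.19 = 5.5545
C: (64 − 48.4)²/48.4 = 243.36/48.4 = 5.0281
Sum = 10.596
df = 2. Since 10.596 > 7.378, we reject H₀.

10.596; reject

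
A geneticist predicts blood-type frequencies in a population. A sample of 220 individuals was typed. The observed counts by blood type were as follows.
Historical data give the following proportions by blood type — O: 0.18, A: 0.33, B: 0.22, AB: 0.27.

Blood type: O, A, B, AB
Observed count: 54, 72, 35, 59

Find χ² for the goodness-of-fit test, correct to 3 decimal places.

8.954

Expected counts E_i = n·p_i: 220×0.18 = 39.6, 220×0.33 = 72.6, 220×0.22 = 48.4, 220×0.27 = 59.4.
O: (54 − 39.6)²/39.6 = 207.36/39.6 = 5.2364
A: (72 − 72.6)²/72.6 = 0.36/72.6 = 0.0050
B: (35 − 48.4)²/48.4 = 179.56/48.4 = 3.7099
AB: (59 − 59.4)²/59.4 = 0.16/59.4 = 0.0027
Sum = 8.954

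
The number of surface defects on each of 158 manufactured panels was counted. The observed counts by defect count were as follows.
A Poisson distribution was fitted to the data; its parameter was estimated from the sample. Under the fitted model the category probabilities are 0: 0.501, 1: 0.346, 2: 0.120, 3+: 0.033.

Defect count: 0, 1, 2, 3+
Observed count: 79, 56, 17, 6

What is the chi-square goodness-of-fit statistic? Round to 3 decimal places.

Expected counts E_i = n·p_i: 158×0.501 = 79.158, 158×0.346 = 54.668, 158×0.120 = 18.96, 158×0.033 = 5.214.
0: (79 − 79.158)²/79.158 = 0.024964/79.158 = 0.0003
1: (56 − 54.668)²/54.668 = 1.774224/54.668 = 0.0325
2: (17 − 18.96)²/18.96 = 3.8416/18.96 = 0.2026
3+: (6 − 5.214)²/5.214 = 0.617796/5.214 = 0.1185
Sum = 0.354

0.354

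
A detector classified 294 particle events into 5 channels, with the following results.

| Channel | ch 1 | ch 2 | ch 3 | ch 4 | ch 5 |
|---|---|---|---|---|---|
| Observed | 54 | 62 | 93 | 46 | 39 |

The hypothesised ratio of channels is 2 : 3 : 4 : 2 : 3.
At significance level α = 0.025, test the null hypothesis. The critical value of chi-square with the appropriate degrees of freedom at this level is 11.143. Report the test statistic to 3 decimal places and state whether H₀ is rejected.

Ratio total = 14. Expected counts: 294×2/14 = 42, 294×3/14 = 63, 294×4/14 = 84, 294×2/14 = 42, 294×3/14 = 63.
χ² = (54−42)²/42 + (62−63)²/63 + (93−84)²/84 + (46−42)²/42 + (39−63)²/63
   = 3.4286 + 0.0159 + 0.9643 + 0.3810 + 9.1429
Sum = 13.933
df = 4. Since 13.933 > 11.143, we reject H₀.

13.933; reject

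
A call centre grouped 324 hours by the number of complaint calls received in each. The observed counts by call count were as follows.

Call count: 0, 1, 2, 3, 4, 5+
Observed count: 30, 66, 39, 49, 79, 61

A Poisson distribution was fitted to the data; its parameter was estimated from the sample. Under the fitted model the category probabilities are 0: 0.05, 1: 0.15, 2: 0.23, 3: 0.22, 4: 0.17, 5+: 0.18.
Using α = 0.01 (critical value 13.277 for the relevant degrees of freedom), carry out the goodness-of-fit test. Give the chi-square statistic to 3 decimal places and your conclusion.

52.391; reject

Expected counts E_i = n·p_i: 324×0.05 = 16.2, 324×0.15 = 48.6, 324×0.23 = 74.52, 324×0.22 = 71.28, 324×0.17 = 55.08, 324×0.18 = 58.32.
0: (30 − 16.2)²/16.2 = 190.44/16.2 = 11.7556
1: (66 − 48.6)²/48.6 = 302.76/48.6 = 6.2296
2: (39 − 74.52)²/74.52 = 1261.6704/74.52 = 16.9306
3: (49 − 71.28)²/71.28 = 496.3984/71.28 = 6.9641
4: (79 − 55.08)²/55.08 = 572.1664/55.08 = 10.3879
5+: (61 − 58.32)²/58.32 = 7.1824/58.32 = 0.1232
Sum = 52.391
df = 4. Since 52.391 > 13.277, we reject H₀.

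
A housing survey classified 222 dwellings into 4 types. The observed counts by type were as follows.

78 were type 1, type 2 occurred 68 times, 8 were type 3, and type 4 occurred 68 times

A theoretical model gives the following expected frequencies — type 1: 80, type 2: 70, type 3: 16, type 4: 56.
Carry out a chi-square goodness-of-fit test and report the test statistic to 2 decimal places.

type 1: (78 − 80)²/80 = 4/80 = 0.050
type 2: (68 − 70)²/70 = 4/70 = 0.057
type 3: (8 − 16)²/16 = 64/16 = 4.000
type 4: (68 − 56)²/56 = 144/56 = 2.571
Sum = 6.68

6.68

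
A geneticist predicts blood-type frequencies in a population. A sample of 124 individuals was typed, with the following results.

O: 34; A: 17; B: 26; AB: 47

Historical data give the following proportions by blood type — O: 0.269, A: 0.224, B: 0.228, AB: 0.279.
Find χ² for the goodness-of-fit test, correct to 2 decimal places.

8.82

Expected counts E_i = n·p_i: 124×0.269 = 33.356, 124×0.224 = 27.776, 124×0.228 = 28.272, 124×0.279 = 34.596.
O: (34 − 33.356)²/33.356 = 0.414736/33.356 = 0.012
A: (17 − 27.776)²/27.776 = 116.122176/27.776 = 4.181
B: (26 − 28.272)²/28.272 = 5.161984/28.272 = 0.183
AB: (47 − 34.596)²/34.596 = 153.859216/34.596 = 4.447
Sum = 8.82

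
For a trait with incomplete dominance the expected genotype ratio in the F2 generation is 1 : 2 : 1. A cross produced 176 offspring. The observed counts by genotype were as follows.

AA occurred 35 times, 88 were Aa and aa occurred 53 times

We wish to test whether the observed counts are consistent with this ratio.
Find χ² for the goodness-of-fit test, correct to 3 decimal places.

Ratio total = 4. Expected counts: 176×1/4 = 44, 176×2/4 = 88, 176×1/4 = 44.
AA: (35 − 44)²/44 = 81/44 = 1.8409
Aa: (88 − 88)²/88 = 0/88 = 0.0000
aa: (53 − 44)²/44 = 81/44 = 1.8409
Sum = 3.682

3.682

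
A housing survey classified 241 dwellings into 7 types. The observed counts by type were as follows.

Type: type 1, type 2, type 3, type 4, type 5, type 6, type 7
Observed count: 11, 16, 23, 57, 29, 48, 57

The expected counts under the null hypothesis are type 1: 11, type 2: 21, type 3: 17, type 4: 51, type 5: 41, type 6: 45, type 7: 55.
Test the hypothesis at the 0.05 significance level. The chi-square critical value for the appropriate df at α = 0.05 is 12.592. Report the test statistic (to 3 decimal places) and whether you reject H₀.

7.799; do not reject

χ² = (11−11)²/11 + (16−21)²/21 + (23−17)²/17 + (57−51)²/51 + (29−41)²/41 + (48−45)²/45 + (57−55)²/55
   = 0.0000 + 1.1905 + 2.1176 + 0.7059 + 3.5122 + 0.2000 + 0.0727
Sum = 7.799
df = 6. Since 7.799 < 12.592, we do not reject H₀.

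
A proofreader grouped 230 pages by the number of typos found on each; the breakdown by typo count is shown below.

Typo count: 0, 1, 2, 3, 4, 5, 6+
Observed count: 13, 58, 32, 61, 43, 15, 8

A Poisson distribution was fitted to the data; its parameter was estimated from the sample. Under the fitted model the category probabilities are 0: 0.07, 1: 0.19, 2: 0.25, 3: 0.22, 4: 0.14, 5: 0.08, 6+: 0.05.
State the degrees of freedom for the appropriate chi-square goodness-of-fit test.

There are k = 7 categories and 1 parameter estimated from the data, so df = 7 − 1 − 1 = 5.

5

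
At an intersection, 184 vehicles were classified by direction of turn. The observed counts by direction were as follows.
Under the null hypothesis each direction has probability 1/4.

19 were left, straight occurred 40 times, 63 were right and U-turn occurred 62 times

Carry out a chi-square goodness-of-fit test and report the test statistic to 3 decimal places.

28.478

Expected count for each of the 4 categories: 184/4 = 46.
cat           O        E   (O−E)²/E
left         19       46    15.8478
straight     40       46     0.7826
right        63       46     6.2826
U-turn       62       46     5.5652
Sum = 28.478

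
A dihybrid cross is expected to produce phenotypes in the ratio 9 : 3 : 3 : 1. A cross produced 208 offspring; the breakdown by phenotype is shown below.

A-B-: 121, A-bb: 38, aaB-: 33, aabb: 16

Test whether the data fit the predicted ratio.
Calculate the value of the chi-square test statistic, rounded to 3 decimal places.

Ratio total = 16. Expected counts: 208×9/16 = 117, 208×3/16 = 39, 208×3/16 = 39, 208×1/16 = 13.
χ² = (121−117)²/117 + (38−39)²/39 + (33−39)²/39 + (16−13)²/13
   = 0.1368 + 0.0256 + 0.9231 + 0.6923
Sum = 1.778

1.778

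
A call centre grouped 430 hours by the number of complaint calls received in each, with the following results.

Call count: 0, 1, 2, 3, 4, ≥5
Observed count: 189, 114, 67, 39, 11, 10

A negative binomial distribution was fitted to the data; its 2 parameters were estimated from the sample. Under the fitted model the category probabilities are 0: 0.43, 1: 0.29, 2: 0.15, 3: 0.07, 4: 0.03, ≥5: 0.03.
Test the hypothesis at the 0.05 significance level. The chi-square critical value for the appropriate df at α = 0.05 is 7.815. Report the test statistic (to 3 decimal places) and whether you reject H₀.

Expected counts E_i = n·p_i: 430×0.43 = 184.9, 430×0.29 = 124.7, 430×0.15 = 64.5, 430×0.07 = 30.1, 430×0.03 = 12.9, 430×0.03 = 12.9.
χ² = (189−184.9)²/184.9 + (114−124.7)²/124.7 + (67−64.5)²/64.5 + (39−30.1)²/30.1 + (11−12.9)²/12.9 + (10−12.9)²/12.9
   = 0.0909 + 0.9181 + 0.0969 + 2.6316 + 0.2798 + 0.6519
Sum = 4.669
df = 3. Since 4.669 < 7.815, we do not reject H₀.

4.669; do not reject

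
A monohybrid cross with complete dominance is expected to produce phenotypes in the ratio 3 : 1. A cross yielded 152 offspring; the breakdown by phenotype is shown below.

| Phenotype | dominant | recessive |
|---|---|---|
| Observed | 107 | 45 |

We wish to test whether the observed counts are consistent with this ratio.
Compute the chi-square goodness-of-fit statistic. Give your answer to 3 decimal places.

1.719

Ratio total = 4. Expected counts: 152×3/4 = 114, 152×1/4 = 38.
dominant: (107 − 114)²/114 = 49/114 = 0.4298
recessive: (45 − 38)²/38 = 49/38 = 1.2895
Sum = 1.719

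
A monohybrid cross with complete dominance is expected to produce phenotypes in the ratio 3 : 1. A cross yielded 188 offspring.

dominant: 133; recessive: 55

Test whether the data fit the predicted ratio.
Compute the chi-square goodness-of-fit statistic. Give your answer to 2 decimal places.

Ratio total = 4. Expected counts: 188×3/4 = 141, 188×1/4 = 47.
dominant: (133 − 141)²/141 = 64/141 = 0.454
recessive: (55 − 47)²/47 = 64/47 = 1.362
Sum = 1.82

1.82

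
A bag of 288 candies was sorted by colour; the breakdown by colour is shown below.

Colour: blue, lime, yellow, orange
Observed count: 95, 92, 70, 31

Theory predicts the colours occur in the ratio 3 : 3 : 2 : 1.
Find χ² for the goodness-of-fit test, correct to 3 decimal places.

0.771

Ratio total = 9. Expected counts: 288×3/9 = 96, 288×3/9 = 96, 288×2/9 = 64, 288×1/9 = 32.
cat         O        E   (O−E)²/E
blue       95       96     0.0104
lime       92       96     0.1667
yellow     70       64     0.5625
orange     31       32     0.0313
Sum = 0.771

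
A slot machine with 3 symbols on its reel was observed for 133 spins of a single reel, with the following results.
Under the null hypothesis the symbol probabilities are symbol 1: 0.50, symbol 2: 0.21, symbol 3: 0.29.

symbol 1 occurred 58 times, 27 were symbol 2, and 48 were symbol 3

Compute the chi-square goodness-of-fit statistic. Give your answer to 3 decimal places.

3.423

Expected counts E_i = n·p_i: 133×0.50 = 66.5, 133×0.21 = 27.93, 133×0.29 = 38.57.
symbol 1: (58 − 66.5)²/66.5 = 72.25/66.5 = 1.0865
symbol 2: (27 − 27.93)²/27.93 = 0.8649/27.93 = 0.0310
symbol 3: (48 − 38.57)²/38.57 = 88.9249/38.57 = 2.3055
Sum = 3.423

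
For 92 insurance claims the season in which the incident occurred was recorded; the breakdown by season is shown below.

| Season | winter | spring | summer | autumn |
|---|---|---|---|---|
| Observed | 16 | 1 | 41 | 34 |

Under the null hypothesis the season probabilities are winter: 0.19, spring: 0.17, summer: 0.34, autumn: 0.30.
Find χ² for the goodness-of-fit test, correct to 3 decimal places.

18.334

Expected counts E_i = n·p_i: 92×0.19 = 17.48, 92×0.17 = 15.64, 92×0.34 = 31.28, 92×0.30 = 27.6.
cat         O        E   (O−E)²/E
winter     16    17.48     0.1253
spring      1    15.64    13.7039
summer     41    31.28     3.0204
autumn     34     27.6     1.4841
Sum = 18.334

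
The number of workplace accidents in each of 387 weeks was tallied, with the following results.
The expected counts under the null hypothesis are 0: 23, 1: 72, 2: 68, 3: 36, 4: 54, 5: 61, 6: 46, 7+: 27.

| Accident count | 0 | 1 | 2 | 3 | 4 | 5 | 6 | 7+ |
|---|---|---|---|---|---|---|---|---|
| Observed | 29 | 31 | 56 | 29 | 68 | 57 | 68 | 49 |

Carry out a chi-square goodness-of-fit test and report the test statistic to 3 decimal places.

60.731

0: (29 − 23)²/23 = 36/23 = 1.5652
1: (31 − 72)²/72 = 1681/72 = 23.3472
2: (56 − 68)²/68 = 144/68 = 2.1176
3: (29 − 36)²/36 = 49/36 = 1.3611
4: (68 − 54)²/54 = 196/54 = 3.6296
5: (57 − 61)²/61 = 16/61 = 0.2623
6: (68 − 46)²/46 = 484/46 = 10.5217
7+: (49 − 27)²/27 = 484/27 = 17.9259
Sum = 60.731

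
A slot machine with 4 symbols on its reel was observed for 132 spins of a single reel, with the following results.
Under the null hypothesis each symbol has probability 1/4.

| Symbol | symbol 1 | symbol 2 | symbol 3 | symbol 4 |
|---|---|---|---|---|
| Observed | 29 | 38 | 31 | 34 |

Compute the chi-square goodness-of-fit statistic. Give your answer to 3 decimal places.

1.394

Under H₀ each category has probability 1/4, so each expected count is 132/4 = 33.
cat           O        E   (O−E)²/E
symbol 1     29       33     0.4848
symbol 2     38       33     0.7576
symbol 3     31       33     0.1212
symbol 4     34       33     0.0303
Sum = 1.394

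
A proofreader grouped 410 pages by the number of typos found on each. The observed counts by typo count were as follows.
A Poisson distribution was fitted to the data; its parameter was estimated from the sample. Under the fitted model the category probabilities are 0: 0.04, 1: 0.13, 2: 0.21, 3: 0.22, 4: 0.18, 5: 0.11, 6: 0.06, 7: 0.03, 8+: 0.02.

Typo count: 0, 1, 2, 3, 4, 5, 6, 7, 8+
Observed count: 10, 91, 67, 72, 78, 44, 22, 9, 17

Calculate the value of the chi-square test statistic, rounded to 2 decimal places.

47.94

Expected counts E_i = n·p_i: 410×0.04 = 16.4, 410×0.13 = 53.3, 410×0.21 = 86.1, 410×0.22 = 90.2, 410×0.18 = 73.8, 410×0.11 = 45.1, 410×0.06 = 24.6, 410×0.03 = 12.3, 410×0.02 = 8.2.
0: (10 − 16.4)²/16.4 = 40.96/16.4 = 2.498
1: (91 − 53.3)²/53.3 = 1421.29/53.3 = 26.666
2: (67 − 86.1)²/86.1 = 364.81/86.1 = 4.237
3: (72 − 90.2)²/90.2 = 331.24/90.2 = 3.672
4: (78 − 73.8)²/73.8 = 17.64/73.8 = 0.239
5: (44 − 45.1)²/45.1 = 1.21/45.1 = 0.027
6: (22 − 24.6)²/24.6 = 6.76/24.6 = 0.275
7: (9 − 12.3)²/12.3 = 10.89/12.3 = 0.885
8+: (17 − 8.2)²/8.2 = 77.44/8.2 = 9.444
Sum = 47.94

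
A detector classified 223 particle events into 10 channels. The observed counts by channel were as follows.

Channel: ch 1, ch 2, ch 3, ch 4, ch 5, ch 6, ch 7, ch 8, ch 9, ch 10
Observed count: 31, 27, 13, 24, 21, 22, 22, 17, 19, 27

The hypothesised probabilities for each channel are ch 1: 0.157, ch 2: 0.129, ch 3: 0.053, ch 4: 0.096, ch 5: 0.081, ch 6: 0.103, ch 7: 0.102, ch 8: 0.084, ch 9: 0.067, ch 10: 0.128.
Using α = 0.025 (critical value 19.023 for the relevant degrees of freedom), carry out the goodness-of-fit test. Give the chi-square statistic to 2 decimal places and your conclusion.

Expected counts E_i = n·p_i: 223×0.157 = 35.011, 223×0.129 = 28.767, 223×0.053 = 11.819, 223×0.096 = 21.408, 223×0.081 = 18.063, 223×0.103 = 22.969, 223×0.102 = 22.746, 223×0.084 = 18.732, 223×0.067 = 14.941, 223×0.128 = 28.544.
χ² = (31−35.011)²/35.011 + (27−28.767)²/28.767 + (13−11.819)²/11.819 + (24−21.408)²/21.408 + (21−18.063)²/18.063 + (22−22.969)²/22.969 + (22−22.746)²/22.746 + (17−18.732)²/18.732 + (19−14.941)²/14.941 + (27−28.544)²/28.544
   = 0.460 + 0.109 + 0.118 + 0.314 + 0.478 + 0.041 + 0.024 + 0.160 + 1.103 + 0.084
Sum = 2.89
df = 9. Since 2.89 < 19.023, we do not reject H₀.

2.89; do not reject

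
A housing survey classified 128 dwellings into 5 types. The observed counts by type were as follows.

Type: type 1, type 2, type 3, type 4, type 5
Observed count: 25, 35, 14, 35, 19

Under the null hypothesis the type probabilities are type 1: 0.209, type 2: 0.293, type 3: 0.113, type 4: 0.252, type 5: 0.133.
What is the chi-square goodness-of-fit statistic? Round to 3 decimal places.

0.760

Expected counts E_i = n·p_i: 128×0.209 = 26.752, 128×0.293 = 37.504, 128×0.113 = 14.464, 128×0.252 = 32.256, 128×0.133 = 17.024.
cat         O        E   (O−E)²/E
type 1     25   26.752     0.1147
type 2     35   37.504     0.1672
type 3     14   14.464     0.0149
type 4     35   32.256     0.2334
type 5     19   17.024     0.2294
Sum = 0.760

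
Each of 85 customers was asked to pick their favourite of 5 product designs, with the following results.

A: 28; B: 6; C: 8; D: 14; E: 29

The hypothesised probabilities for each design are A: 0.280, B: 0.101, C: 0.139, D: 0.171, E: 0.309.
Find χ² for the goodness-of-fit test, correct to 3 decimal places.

3.056

Expected counts E_i = n·p_i: 85×0.280 = 23.8, 85×0.101 = 8.585, 85×0.139 = 11.815, 85×0.171 = 14.535, 85×0.309 = 26.265.
A: (28 − 23.8)²/23.8 = 17.64/23.8 = 0.7412
B: (6 − 8.585)²/8.585 = 6.682225/8.585 = 0.7784
C: (8 − 11.815)²/11.815 = 14.554225/11.815 = 1.2318
D: (14 − 14.535)²/14.535 = 0.286225/14.535 = 0.0197
E: (29 − 26.265)²/26.265 = 7.480225/26.265 = 0.2848
Sum = 3.056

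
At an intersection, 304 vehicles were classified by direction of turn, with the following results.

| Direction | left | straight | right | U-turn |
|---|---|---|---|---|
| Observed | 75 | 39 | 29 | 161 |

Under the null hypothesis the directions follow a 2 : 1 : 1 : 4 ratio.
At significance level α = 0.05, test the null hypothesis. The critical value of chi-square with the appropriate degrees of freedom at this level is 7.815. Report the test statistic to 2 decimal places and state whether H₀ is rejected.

2.70; do not reject

Ratio total = 8. Expected counts: 304×2/8 = 76, 304×1/8 = 38, 304×1/8 = 38, 304×4/8 = 152.
left: (75 − 76)²/76 = 1/76 = 0.013
straight: (39 − 38)²/38 = 1/38 = 0.026
right: (29 − 38)²/38 = 81/38 = 2.132
U-turn: (161 − 152)²/152 = 81/152 = 0.533
Sum = 2.70
df = 3. Since 2.70 < 7.815, we do not reject H₀.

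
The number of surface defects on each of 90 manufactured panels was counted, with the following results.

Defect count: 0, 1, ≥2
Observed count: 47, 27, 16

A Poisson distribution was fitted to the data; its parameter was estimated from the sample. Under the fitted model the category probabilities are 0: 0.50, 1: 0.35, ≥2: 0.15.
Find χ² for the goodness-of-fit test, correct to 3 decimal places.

Expected counts E_i = n·p_i: 90×0.50 = 45, 90×0.35 = 31.5, 90×0.15 = 13.5.
χ² = (47−45)²/45 + (27−31.5)²/31.5 + (16−13.5)²/13.5
   = 0.0889 + 0.6429 + 0.4630
Sum = 1.195

1.195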